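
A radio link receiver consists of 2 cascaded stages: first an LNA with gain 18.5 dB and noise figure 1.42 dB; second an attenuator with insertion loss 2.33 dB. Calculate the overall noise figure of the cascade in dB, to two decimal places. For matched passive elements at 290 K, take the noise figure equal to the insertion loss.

1.45 dB

Convert to linear (a loss of L dB is a gain of −L dB): F_i = 10^(NF_i/10), G_i = 10^(G_i,dB/10)
  Stage 1: F_1 = 10^(1.42/10) = 1.387, G_1 = 10^(18.5/10) = 70.79
  Stage 2: F_2 = 10^(2.33/10) = 1.710, G_2 = 10^(−2.33/10) = 0.5848
Friis cascade:
  F = 1.387 + (1.710 − 1)/70.79 = 1.397
NF = 10 log₁₀(1.397) = 1.45 dB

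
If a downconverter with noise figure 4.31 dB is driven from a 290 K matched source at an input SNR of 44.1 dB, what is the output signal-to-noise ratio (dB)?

By definition F = SNR_in/SNR_out, so in dB: SNR_out = SNR_in − NF
SNR_out = 44.1 − 4.31 = 39.79 dB

39.79 dB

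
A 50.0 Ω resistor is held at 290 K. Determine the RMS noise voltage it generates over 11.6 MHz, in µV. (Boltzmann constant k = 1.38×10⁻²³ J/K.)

V_n = √(4kTRB)
4kTRB = 4 × 1.38×10⁻²³ × 290 × 5.00×10¹ × 1.16×10⁷ = 9.28×10⁻¹² V²
V_n = √(9.28×10⁻¹²) = 3.05×10⁻⁶ V = 3.05 µV

3.05 µV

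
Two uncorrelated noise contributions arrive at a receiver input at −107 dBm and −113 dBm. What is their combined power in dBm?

−106.0 dBm

Convert to linear, add, convert back:
P₁ = 2.00×10⁻¹⁴ W, P₂ = 5.01×10⁻¹⁵ W
P_tot = 2.50×10⁻¹⁴ W → 10 log₁₀(P_tot / 10⁻³) = −106.0 dBm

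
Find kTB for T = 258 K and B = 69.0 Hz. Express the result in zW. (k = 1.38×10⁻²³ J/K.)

246 zW

P_n = kTB = 1.38×10⁻²³ × 258 × 6.90×10¹ = 2.46×10⁻¹⁹ W = 246 zW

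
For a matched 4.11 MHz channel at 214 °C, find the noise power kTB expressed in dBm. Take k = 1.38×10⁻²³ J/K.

T = 214 °C + 273.15 = 487.15 K
P_n = kTB = 1.38×10⁻²³ × 487.15 × 4.11×10⁶ = 2.76×10⁻¹⁴ W
In dBm: 10 log₁₀(2.76×10⁻¹⁴ / 10⁻³) = −105.6 dBm

−105.6 dBm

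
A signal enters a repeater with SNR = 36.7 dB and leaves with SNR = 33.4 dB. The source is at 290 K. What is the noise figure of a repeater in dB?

NF (dB) = SNR_in(dB) − SNR_out(dB) when the source is at T₀
NF = 36.7 − 33.4 = 3.3 dB

3.3 dB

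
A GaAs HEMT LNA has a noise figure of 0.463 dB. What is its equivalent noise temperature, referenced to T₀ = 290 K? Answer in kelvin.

32.6 K

F = 10^(0.463/10) = 1.1125
T_e = (F − 1)·T₀ = (1.1125 − 1) × 290 = 32.6 K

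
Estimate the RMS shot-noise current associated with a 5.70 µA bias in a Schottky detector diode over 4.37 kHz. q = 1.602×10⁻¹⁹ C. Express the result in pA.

I_n = √(2qI·B)
2qI·B = 2 × 1.602×10⁻¹⁹ × 5.70×10⁻⁶ × 4.37×10³ = 7.98×10⁻²¹ A²
I_n = √(7.98×10⁻²¹) = 8.93×10⁻¹¹ A = 89.3 pA

89.3 pA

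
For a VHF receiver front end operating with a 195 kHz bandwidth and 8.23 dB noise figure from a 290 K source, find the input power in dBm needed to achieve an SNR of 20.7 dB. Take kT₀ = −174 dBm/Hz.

Sensitivity = −174 + 10 log₁₀(B) + NF + SNR_min
= −174 + 52.9 + 8.23 + 20.7
= −92.17 dBm → −92.2 dBm

−92.2 dBm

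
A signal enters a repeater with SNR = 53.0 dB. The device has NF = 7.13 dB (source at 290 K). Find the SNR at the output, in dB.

45.87 dB

By definition F = SNR_in/SNR_out, so in dB: SNR_out = SNR_in − NF
SNR_out = 53.0 − 7.13 = 45.87 dB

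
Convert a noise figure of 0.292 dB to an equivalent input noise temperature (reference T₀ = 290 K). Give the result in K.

F = 10^(0.292/10) = 1.06955
T_e = (F − 1)·T₀ = (1.06955 − 1) × 290 = 20.2 K

20.2 K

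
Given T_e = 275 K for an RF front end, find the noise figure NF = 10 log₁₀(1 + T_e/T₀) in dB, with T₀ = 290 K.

2.90 dB

F = 1 + T_e/T₀ = 1 + 275/290 = 1.94828
NF = 10 log₁₀(1.94828) = 2.90 dB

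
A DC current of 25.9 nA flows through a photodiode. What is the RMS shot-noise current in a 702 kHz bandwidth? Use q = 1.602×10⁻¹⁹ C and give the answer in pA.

76.3 pA

I_n = √(2qI·B)
2qI·B = 2 × 1.602×10⁻¹⁹ × 2.59×10⁻⁸ × 7.02×10⁵ = 5.83×10⁻²¹ A²
I_n = √(5.83×10⁻²¹) = 7.63×10⁻¹¹ A = 76.3 pA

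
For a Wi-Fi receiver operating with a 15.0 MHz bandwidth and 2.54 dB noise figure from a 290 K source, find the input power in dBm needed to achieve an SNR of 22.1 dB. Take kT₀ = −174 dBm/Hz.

−77.6 dBm

Sensitivity = −174 + 10 log₁₀(B) + NF + SNR_min
= −174 + 71.76 + 2.54 + 22.1
= −77.60 dBm → −77.6 dBm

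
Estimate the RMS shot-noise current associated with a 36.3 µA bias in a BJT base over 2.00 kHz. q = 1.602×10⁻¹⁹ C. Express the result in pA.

I_n = √(2qI·B)
2qI·B = 2 × 1.602×10⁻¹⁹ × 3.63×10⁻⁵ × 2.00×10³ = 2.33×10⁻²⁰ A²
I_n = √(2.33×10⁻²⁰) = 1.53×10⁻¹⁰ A = 153 pA

153 pA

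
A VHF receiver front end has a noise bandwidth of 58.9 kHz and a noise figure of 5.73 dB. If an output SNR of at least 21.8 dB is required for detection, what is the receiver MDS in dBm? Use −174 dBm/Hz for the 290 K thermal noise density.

Sensitivity = −174 + 10 log₁₀(B) + NF + SNR_min
= −174 + 47.7 + 5.73 + 21.8
= −98.77 dBm → −98.8 dBm

−98.8 dBm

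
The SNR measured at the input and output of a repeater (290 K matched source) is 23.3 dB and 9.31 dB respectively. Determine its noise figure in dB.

13.99 dB

NF (dB) = SNR_in(dB) − SNR_out(dB) when the source is at T₀
NF = 23.3 − 9.31 = 13.99 dB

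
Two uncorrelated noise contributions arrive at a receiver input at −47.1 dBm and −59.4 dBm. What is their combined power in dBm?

Convert to linear, add, convert back:
P₁ = 1.95×10⁻⁸ W, P₂ = 1.15×10⁻⁹ W
P_tot = 2.06×10⁻⁸ W → 10 log₁₀(P_tot / 10⁻³) = −46.9 dBm

−46.9 dBm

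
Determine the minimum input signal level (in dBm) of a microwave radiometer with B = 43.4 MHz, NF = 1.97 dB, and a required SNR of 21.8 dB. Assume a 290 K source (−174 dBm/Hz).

−73.9 dBm

Sensitivity = −174 + 10 log₁₀(B) + NF + SNR_min
= −174 + 76.37 + 1.97 + 21.8
= −73.86 dBm → −73.9 dBm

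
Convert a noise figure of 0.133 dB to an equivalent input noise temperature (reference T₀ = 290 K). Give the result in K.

9.02 K

F = 10^(0.133/10) = 1.0311
T_e = (F − 1)·T₀ = (1.0311 − 1) × 290 = 9.02 K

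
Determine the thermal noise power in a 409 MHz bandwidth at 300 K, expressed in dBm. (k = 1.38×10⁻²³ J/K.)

P_n = kTB = 1.38×10⁻²³ × 300 × 4.09×10⁸ = 1.69×10⁻¹² W
In dBm: 10 log₁₀(1.69×10⁻¹² / 10⁻³) = −87.7 dBm

−87.7 dBm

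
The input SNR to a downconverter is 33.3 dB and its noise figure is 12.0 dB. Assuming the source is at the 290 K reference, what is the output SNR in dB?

21.3 dB

By definition F = SNR_in/SNR_out, so in dB: SNR_out = SNR_in − NF
SNR_out = 33.3 − 12.0 = 21.3 dB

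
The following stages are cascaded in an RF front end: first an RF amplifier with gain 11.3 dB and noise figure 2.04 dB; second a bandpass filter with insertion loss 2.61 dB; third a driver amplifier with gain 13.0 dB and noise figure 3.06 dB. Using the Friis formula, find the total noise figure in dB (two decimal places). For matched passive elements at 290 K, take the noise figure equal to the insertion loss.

2.55 dB

Convert to linear (a loss of L dB is a gain of −L dB): F_i = 10^(NF_i/10), G_i = 10^(G_i,dB/10)
  Stage 1: F_1 = 10^(2.04/10) = 1.600, G_1 = 10^(11.3/10) = 13.49
  Stage 2: F_2 = 10^(2.61/10) = 1.824, G_2 = 10^(−2.61/10) = 0.5483
  Stage 3: F_3 = 10^(3.06/10) = 2.023, G_3 = 10^(13.0/10) = 19.95
Friis cascade:
  F = 1.600 + (1.824 − 1)/13.49 + (2.023 − 1)/7.396 = 1.799
NF = 10 log₁₀(1.799) = 2.55 dB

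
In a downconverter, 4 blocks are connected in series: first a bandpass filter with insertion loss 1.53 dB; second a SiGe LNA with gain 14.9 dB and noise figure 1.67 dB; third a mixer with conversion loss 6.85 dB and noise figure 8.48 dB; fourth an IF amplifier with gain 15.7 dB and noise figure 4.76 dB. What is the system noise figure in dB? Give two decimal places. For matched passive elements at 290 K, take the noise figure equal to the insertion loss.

4.49 dB

Convert to linear (a loss of L dB is a gain of −L dB): F_i = 10^(NF_i/10), G_i = 10^(G_i,dB/10)
  Stage 1: F_1 = 10^(1.53/10) = 1.422, G_1 = 10^(−1.53/10) = 0.7031
  Stage 2: F_2 = 10^(1.67/10) = 1.469, G_2 = 10^(14.9/10) = 30.90
  Stage 3: F_3 = 10^(8.48/10) = 7.047, G_3 = 10^(−6.85/10) = 0.2065
  Stage 4: F_4 = 10^(4.76/10) = 2.992, G_4 = 10^(15.7/10) = 37.15
Friis cascade:
  F = 1.422 + (1.469 − 1)/0.7031 + (7.047 − 1)/21.73 + (2.992 − 1)/4.487 = 2.812
NF = 10 log₁₀(2.812) = 4.49 dB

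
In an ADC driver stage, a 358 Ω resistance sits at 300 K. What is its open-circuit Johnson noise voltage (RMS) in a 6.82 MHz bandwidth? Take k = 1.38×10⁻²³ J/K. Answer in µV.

V_n = √(4kTRB)
4kTRB = 4 × 1.38×10⁻²³ × 300 × 3.58×10² × 6.82×10⁶ = 4.04×10⁻¹¹ V²
V_n = √(4.04×10⁻¹¹) = 6.36×10⁻⁶ V = 6.36 µV

6.36 µV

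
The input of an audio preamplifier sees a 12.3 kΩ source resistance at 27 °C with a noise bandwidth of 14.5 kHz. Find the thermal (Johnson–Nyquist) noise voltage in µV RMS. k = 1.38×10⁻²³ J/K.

1.72 µV

T = 27 °C + 273.15 = 300.15 K
V_n = √(4kTRB)
4kTRB = 4 × 1.38×10⁻²³ × 300.15 × 1.23×10⁴ × 1.45×10⁴ = 2.95×10⁻¹² V²
V_n = √(2.95×10⁻¹²) = 1.72×10⁻⁶ V = 1.72 µV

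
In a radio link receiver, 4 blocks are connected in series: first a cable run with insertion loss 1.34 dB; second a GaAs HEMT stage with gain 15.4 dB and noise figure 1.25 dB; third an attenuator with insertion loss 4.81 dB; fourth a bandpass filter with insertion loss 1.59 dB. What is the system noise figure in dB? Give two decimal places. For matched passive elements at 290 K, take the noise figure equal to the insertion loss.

2.90 dB

Convert to linear (a loss of L dB is a gain of −L dB): F_i = 10^(NF_i/10), G_i = 10^(G_i,dB/10)
  Stage 1: F_1 = 10^(1.34/10) = 1.361, G_1 = 10^(−1.34/10) = 0.7345
  Stage 2: F_2 = 10^(1.25/10) = 1.334, G_2 = 10^(15.4/10) = 34.67
  Stage 3: F_3 = 10^(4.81/10) = 3.027, G_3 = 10^(−4.81/10) = 0.3304
  Stage 4: F_4 = 10^(1.59/10) = 1.442, G_4 = 10^(−1.59/10) = 0.6934
Friis cascade:
  F = 1.361 + (1.334 − 1)/0.7345 + (3.027 − 1)/25.47 + (1.442 − 1)/8.414 = 1.948
NF = 10 log₁₀(1.948) = 2.90 dB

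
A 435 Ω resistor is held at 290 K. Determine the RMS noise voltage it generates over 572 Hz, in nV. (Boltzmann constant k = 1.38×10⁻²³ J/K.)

63.1 nV

V_n = √(4kTRB)
4kTRB = 4 × 1.38×10⁻²³ × 290 × 4.35×10² × 5.72×10² = 3.98×10⁻¹⁵ V²
V_n = √(3.98×10⁻¹⁵) = 6.31×10⁻⁸ V = 63.1 nV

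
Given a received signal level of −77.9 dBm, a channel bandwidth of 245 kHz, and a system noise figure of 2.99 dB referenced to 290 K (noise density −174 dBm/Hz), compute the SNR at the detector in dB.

39.2 dB

Noise floor: N = −174 + 10 log₁₀(B) + NF
10 log₁₀(2.45×10⁵) = 53.89 dB
N = −174 + 53.89 + 2.99 = −117.12 dBm
SNR = P_sig − N = −77.9 − (−117.12) = 39.22 dB → 39.2 dB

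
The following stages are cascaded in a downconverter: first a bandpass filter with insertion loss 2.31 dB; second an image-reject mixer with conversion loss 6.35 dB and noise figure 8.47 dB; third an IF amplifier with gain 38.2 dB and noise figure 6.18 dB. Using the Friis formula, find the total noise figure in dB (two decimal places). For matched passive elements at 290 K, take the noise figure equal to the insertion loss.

15.45 dB

Convert to linear (a loss of L dB is a gain of −L dB): F_i = 10^(NF_i/10), G_i = 10^(G_i,dB/10)
  Stage 1: F_1 = 10^(2.31/10) = 1.702, G_1 = 10^(−2.31/10) = 0.5875
  Stage 2: F_2 = 10^(8.47/10) = 7.031, G_2 = 10^(−6.35/10) = 0.2317
  Stage 3: F_3 = 10^(6.18/10) = 4.150, G_3 = 10^(38.2/10) = 6607
Friis cascade:
  F = 1.702 + (7.031 − 1)/0.5875 + (4.150 − 1)/0.1361 = 35.10
NF = 10 log₁₀(35.10) = 15.45 dB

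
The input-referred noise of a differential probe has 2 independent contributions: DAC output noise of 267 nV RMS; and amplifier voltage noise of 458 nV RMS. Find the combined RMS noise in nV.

Uncorrelated sources add in power (mean-square): V_tot = √(ΣV_i²)
V_tot = √[(2.67×10⁻⁷)² + (4.58×10⁻⁷)²] = 5.30×10⁻⁷ V = 530 nV

530 nV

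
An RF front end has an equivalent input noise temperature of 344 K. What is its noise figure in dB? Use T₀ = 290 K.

F = 1 + T_e/T₀ = 1 + 344/290 = 2.18621
NF = 10 log₁₀(2.18621) = 3.40 dB

3.40 dB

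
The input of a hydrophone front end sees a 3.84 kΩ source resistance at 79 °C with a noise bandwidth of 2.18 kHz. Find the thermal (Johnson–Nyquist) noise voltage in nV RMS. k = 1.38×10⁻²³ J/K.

403 nV

T = 79 °C + 273.15 = 352.15 K
V_n = √(4kTRB)
4kTRB = 4 × 1.38×10⁻²³ × 352.15 × 3.84×10³ × 2.18×10³ = 1.63×10⁻¹³ V²
V_n = √(1.63×10⁻¹³) = 4.03×10⁻⁷ V = 403 nV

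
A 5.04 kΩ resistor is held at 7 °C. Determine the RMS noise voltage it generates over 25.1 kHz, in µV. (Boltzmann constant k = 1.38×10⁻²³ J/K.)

1.40 µV

T = 7 °C + 273.15 = 280.15 K
V_n = √(4kTRB)
4kTRB = 4 × 1.38×10⁻²³ × 280.15 × 5.04×10³ × 2.51×10⁴ = 1.96×10⁻¹² V²
V_n = √(1.96×10⁻¹²) = 1.40×10⁻⁶ V = 1.40 µV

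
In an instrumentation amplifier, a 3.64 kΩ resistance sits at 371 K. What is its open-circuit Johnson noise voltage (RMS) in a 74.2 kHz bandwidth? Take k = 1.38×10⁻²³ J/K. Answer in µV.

2.35 µV

V_n = √(4kTRB)
4kTRB = 4 × 1.38×10⁻²³ × 371 × 3.64×10³ × 7.42×10⁴ = 5.53×10⁻¹² V²
V_n = √(5.53×10⁻¹²) = 2.35×10⁻⁶ V = 2.35 µV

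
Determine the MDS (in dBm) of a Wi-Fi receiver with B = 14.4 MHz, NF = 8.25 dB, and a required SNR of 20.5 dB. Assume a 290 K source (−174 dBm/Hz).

−73.7 dBm

Sensitivity = −174 + 10 log₁₀(B) + NF + SNR_min
= −174 + 71.58 + 8.25 + 20.5
= −73.67 dBm → −73.7 dBm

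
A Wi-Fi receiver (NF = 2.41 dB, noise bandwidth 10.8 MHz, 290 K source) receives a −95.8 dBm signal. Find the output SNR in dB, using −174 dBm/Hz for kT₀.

5.5 dB

Noise floor: N = −174 + 10 log₁₀(B) + NF
10 log₁₀(1.08×10⁷) = 70.33 dB
N = −174 + 70.33 + 2.41 = −101.26 dBm
SNR = P_sig − N = −95.8 − (−101.26) = 5.46 dB → 5.5 dB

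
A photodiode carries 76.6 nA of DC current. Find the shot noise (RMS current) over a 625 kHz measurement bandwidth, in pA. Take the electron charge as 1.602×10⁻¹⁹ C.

124 pA

I_n = √(2qI·B)
2qI·B = 2 × 1.602×10⁻¹⁹ × 7.66×10⁻⁸ × 6.25×10⁵ = 1.53×10⁻²⁰ A²
I_n = √(1.53×10⁻²⁰) = 1.24×10⁻¹⁰ A = 124 pA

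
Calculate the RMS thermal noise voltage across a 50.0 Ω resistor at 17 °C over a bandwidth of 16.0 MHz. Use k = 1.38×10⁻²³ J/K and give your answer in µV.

3.58 µV

T = 17 °C + 273.15 = 290.15 K
V_n = √(4kTRB)
4kTRB = 4 × 1.38×10⁻²³ × 290.15 × 5.00×10¹ × 1.60×10⁷ = 1.28×10⁻¹¹ V²
V_n = √(1.28×10⁻¹¹) = 3.58×10⁻⁶ V = 3.58 µV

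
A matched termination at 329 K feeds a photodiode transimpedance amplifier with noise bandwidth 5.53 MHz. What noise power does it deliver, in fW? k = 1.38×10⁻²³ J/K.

P_n = kTB = 1.38×10⁻²³ × 329 × 5.53×10⁶ = 2.51×10⁻¹⁴ W = 25.1 fW

25.1 fW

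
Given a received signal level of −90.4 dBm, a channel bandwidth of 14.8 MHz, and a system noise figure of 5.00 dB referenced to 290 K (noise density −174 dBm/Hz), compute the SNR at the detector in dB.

6.9 dB

Noise floor: N = −174 + 10 log₁₀(B) + NF
10 log₁₀(1.48×10⁷) = 71.7 dB
N = −174 + 71.7 + 5.00 = −97.30 dBm
SNR = P_sig − N = −90.4 − (−97.30) = 6.90 dB → 6.9 dB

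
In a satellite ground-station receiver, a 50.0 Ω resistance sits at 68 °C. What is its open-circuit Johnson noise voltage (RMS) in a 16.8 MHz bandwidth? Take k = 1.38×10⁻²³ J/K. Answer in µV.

3.98 µV

T = 68 °C + 273.15 = 341.15 K
V_n = √(4kTRB)
4kTRB = 4 × 1.38×10⁻²³ × 341.15 × 5.00×10¹ × 1.68×10⁷ = 1.58×10⁻¹¹ V²
V_n = √(1.58×10⁻¹¹) = 3.98×10⁻⁶ V = 3.98 µV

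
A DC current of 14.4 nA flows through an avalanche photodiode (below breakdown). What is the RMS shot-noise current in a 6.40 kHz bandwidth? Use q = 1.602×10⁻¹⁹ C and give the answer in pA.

I_n = √(2qI·B)
2qI·B = 2 × 1.602×10⁻¹⁹ × 1.44×10⁻⁸ × 6.40×10³ = 2.95×10⁻²³ A²
I_n = √(2.95×10⁻²³) = 5.43×10⁻¹² A = 5.43 pA

5.43 pA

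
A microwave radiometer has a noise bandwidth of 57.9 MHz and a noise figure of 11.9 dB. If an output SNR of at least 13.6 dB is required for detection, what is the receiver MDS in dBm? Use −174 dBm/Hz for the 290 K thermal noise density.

Sensitivity = −174 + 10 log₁₀(B) + NF + SNR_min
= −174 + 77.63 + 11.9 + 13.6
= −70.87 dBm → −70.9 dBm

−70.9 dBm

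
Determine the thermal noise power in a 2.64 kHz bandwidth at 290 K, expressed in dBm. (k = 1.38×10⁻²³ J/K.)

P_n = kTB = 1.38×10⁻²³ × 290 × 2.64×10³ = 1.06×10⁻¹⁷ W
In dBm: 10 log₁₀(1.06×10⁻¹⁷ / 10⁻³) = −139.8 dBm

−139.8 dBm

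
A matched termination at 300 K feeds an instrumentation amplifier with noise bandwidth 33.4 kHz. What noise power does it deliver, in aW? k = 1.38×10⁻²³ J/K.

P_n = kTB = 1.38×10⁻²³ × 300 × 3.34×10⁴ = 1.38×10⁻¹⁶ W = 138 aW

138 aW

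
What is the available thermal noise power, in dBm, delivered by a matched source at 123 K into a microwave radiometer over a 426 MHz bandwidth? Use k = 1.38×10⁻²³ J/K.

−91.4 dBm

P_n = kTB = 1.38×10⁻²³ × 123 × 4.26×10⁸ = 7.23×10⁻¹³ W
In dBm: 10 log₁₀(7.23×10⁻¹³ / 10⁻³) = −91.4 dBm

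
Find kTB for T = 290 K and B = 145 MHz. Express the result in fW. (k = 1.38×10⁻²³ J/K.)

P_n = kTB = 1.38×10⁻²³ × 290 × 1.45×10⁸ = 5.80×10⁻¹³ W = 580 fW

580 fW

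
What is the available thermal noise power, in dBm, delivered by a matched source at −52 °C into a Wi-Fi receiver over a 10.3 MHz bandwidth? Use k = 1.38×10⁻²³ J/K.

T = −52 °C + 273.15 = 221.15 K
P_n = kTB = 1.38×10⁻²³ × 221.15 × 1.03×10⁷ = 3.14×10⁻¹⁴ W
In dBm: 10 log₁₀(3.14×10⁻¹⁴ / 10⁻³) = −105.0 dBm

−105.0 dBm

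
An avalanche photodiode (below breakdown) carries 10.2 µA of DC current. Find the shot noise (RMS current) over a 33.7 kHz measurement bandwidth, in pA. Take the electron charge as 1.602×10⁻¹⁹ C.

I_n = √(2qI·B)
2qI·B = 2 × 1.602×10⁻¹⁹ × 1.02×10⁻⁵ × 3.37×10⁴ = 1.10×10⁻¹⁹ A²
I_n = √(1.10×10⁻¹⁹) = 3.32×10⁻¹⁰ A = 332 pA

332 pA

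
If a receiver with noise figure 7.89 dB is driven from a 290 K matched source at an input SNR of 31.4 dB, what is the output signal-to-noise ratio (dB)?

By definition F = SNR_in/SNR_out, so in dB: SNR_out = SNR_in − NF
SNR_out = 31.4 − 7.89 = 23.51 dB

23.51 dB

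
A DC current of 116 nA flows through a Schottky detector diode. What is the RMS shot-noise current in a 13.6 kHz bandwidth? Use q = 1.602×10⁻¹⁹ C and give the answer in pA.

22.5 pA

I_n = √(2qI·B)
2qI·B = 2 × 1.602×10⁻¹⁹ × 1.16×10⁻⁷ × 1.36×10⁴ = 5.05×10⁻²² A²
I_n = √(5.05×10⁻²²) = 2.25×10⁻¹¹ A = 22.5 pA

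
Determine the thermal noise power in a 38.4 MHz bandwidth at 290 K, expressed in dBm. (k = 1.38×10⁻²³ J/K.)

P_n = kTB = 1.38×10⁻²³ × 290 × 3.84×10⁷ = 1.54×10⁻¹³ W
In dBm: 10 log₁₀(1.54×10⁻¹³ / 10⁻³) = −98.1 dBm

−98.1 dBm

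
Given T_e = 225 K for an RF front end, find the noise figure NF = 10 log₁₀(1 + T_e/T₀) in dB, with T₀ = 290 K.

2.49 dB

F = 1 + T_e/T₀ = 1 + 225/290 = 1.77586
NF = 10 log₁₀(1.77586) = 2.49 dB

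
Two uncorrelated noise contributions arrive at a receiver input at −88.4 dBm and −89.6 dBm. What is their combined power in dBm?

Convert to linear, add, convert back:
P₁ = 1.45×10⁻¹² W, P₂ = 1.10×10⁻¹² W
P_tot = 2.54×10⁻¹² W → 10 log₁₀(P_tot / 10⁻³) = −85.9 dBm

−85.9 dBm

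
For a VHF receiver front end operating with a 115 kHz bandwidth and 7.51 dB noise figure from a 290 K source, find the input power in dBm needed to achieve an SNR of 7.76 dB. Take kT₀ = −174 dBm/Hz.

Sensitivity = −174 + 10 log₁₀(B) + NF + SNR_min
= −174 + 50.61 + 7.51 + 7.76
= −108.12 dBm → −108.1 dBm

−108.1 dBm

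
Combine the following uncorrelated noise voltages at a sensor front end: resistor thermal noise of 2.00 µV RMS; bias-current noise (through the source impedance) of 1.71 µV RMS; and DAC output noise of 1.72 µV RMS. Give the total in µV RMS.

Uncorrelated sources add in power (mean-square): V_tot = √(ΣV_i²)
V_tot = √[(2.00×10⁻⁶)² + (1.71×10⁻⁶)² + (1.72×10⁻⁶)²] = 3.14×10⁻⁶ V = 3.14 µV

3.14 µV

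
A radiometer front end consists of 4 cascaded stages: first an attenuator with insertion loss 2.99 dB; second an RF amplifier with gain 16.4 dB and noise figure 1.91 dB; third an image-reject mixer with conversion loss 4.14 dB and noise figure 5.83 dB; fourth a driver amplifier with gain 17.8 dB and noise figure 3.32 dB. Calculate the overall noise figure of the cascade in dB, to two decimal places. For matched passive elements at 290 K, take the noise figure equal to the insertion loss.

Convert to linear (a loss of L dB is a gain of −L dB): F_i = 10^(NF_i/10), G_i = 10^(G_i,dB/10)
  Stage 1: F_1 = 10^(2.99/10) = 1.991, G_1 = 10^(−2.99/10) = 0.5023
  Stage 2: F_2 = 10^(1.91/10) = 1.552, G_2 = 10^(16.4/10) = 43.65
  Stage 3: F_3 = 10^(5.83/10) = 3.828, G_3 = 10^(−4.14/10) = 0.3855
  Stage 4: F_4 = 10^(3.32/10) = 2.148, G_4 = 10^(17.8/10) = 60.26
Friis cascade:
  F = 1.991 + (1.552 − 1)/0.5023 + (3.828 − 1)/21.93 + (2.148 − 1)/8.453 = 3.355
NF = 10 log₁₀(3.355) = 5.26 dB

5.26 dB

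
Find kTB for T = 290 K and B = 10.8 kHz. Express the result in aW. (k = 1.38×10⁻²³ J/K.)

43.2 aW

P_n = kTB = 1.38×10⁻²³ × 290 × 1.08×10⁴ = 4.32×10⁻¹⁷ W = 43.2 aW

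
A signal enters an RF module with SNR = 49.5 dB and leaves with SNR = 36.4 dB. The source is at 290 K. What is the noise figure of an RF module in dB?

13.1 dB

NF (dB) = SNR_in(dB) − SNR_out(dB) when the source is at T₀
NF = 49.5 − 36.4 = 13.1 dB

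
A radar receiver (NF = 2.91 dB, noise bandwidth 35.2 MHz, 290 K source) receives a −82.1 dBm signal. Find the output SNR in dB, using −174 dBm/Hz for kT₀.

Noise floor: N = −174 + 10 log₁₀(B) + NF
10 log₁₀(3.52×10⁷) = 75.47 dB
N = −174 + 75.47 + 2.91 = −95.62 dBm
SNR = P_sig − N = −82.1 − (−95.62) = 13.52 dB → 13.5 dB

13.5 dB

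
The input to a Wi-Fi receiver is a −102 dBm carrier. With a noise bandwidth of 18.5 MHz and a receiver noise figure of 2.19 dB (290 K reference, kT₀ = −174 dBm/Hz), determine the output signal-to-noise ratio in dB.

Noise floor: N = −174 + 10 log₁₀(B) + NF
10 log₁₀(1.85×10⁷) = 72.67 dB
N = −174 + 72.67 + 2.19 = −99.14 dBm
SNR = P_sig − N = −102 − (−99.14) = −2.86 dB → −2.9 dB

−2.9 dB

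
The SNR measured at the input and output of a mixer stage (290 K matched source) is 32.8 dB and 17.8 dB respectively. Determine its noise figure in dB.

15.0 dB

NF (dB) = SNR_in(dB) − SNR_out(dB) when the source is at T₀
NF = 32.8 − 17.8 = 15.0 dB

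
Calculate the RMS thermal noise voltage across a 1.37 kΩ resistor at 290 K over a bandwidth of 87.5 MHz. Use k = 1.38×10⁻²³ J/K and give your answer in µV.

V_n = √(4kTRB)
4kTRB = 4 × 1.38×10⁻²³ × 290 × 1.37×10³ × 8.75×10⁷ = 1.92×10⁻⁹ V²
V_n = √(1.92×10⁻⁹) = 4.38×10⁻⁵ V = 43.8 µV

43.8 µV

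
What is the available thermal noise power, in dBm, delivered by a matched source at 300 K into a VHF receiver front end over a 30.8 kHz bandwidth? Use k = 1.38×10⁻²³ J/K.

−128.9 dBm

P_n = kTB = 1.38×10⁻²³ × 300 × 3.08×10⁴ = 1.28×10⁻¹⁶ W
In dBm: 10 log₁₀(1.28×10⁻¹⁶ / 10⁻³) = −128.9 dBm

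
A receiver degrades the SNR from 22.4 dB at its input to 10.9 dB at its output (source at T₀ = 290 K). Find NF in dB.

11.5 dB

NF (dB) = SNR_in(dB) − SNR_out(dB) when the source is at T₀
NF = 22.4 − 10.9 = 11.5 dB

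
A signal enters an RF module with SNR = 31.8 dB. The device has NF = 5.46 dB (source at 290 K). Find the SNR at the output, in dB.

26.34 dB

By definition F = SNR_in/SNR_out, so in dB: SNR_out = SNR_in − NF
SNR_out = 31.8 − 5.46 = 26.34 dB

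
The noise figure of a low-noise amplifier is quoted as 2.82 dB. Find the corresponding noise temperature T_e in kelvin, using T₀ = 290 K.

265 K

F = 10^(2.82/10) = 1.91426
T_e = (F − 1)·T₀ = (1.91426 − 1) × 290 = 265 K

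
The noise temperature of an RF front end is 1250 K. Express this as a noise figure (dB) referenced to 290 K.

7.25 dB

F = 1 + T_e/T₀ = 1 + 1250/290 = 5.31034
NF = 10 log₁₀(5.31034) = 7.25 dB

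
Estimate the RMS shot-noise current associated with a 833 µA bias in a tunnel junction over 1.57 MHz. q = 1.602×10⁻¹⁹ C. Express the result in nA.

I_n = √(2qI·B)
2qI·B = 2 × 1.602×10⁻¹⁹ × 8.33×10⁻⁴ × 1.57×10⁶ = 4.19×10⁻¹⁶ A²
I_n = √(4.19×10⁻¹⁶) = 2.05×10⁻⁸ A = 20.5 nA

20.5 nA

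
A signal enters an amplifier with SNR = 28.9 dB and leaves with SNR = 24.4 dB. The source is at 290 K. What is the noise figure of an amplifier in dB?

4.5 dB

NF (dB) = SNR_in(dB) − SNR_out(dB) when the source is at T₀
NF = 28.9 − 24.4 = 4.5 dB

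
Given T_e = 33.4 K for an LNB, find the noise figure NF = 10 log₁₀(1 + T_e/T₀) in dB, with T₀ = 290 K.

0.473 dB

F = 1 + T_e/T₀ = 1 + 33.4/290 = 1.11517
NF = 10 log₁₀(1.11517) = 0.473 dB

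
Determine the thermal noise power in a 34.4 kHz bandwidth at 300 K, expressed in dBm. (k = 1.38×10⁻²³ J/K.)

P_n = kTB = 1.38×10⁻²³ × 300 × 3.44×10⁴ = 1.42×10⁻¹⁶ W
In dBm: 10 log₁₀(1.42×10⁻¹⁶ / 10⁻³) = −128.5 dBm

−128.5 dBm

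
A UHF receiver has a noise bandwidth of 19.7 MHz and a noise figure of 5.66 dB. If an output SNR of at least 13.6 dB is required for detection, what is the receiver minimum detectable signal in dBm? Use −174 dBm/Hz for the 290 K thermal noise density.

Sensitivity = −174 + 10 log₁₀(B) + NF + SNR_min
= −174 + 72.94 + 5.66 + 13.6
= −81.80 dBm → −81.8 dBm

−81.8 dBm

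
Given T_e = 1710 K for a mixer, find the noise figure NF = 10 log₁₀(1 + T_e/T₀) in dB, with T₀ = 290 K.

F = 1 + T_e/T₀ = 1 + 1710/290 = 6.89655
NF = 10 log₁₀(6.89655) = 8.39 dB

8.39 dB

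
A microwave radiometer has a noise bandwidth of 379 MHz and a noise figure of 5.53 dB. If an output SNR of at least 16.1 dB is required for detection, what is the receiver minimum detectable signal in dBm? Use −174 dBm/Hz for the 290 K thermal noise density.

Sensitivity = −174 + 10 log₁₀(B) + NF + SNR_min
= −174 + 85.79 + 5.53 + 16.1
= −66.58 dBm → −66.6 dBm

−66.6 dBm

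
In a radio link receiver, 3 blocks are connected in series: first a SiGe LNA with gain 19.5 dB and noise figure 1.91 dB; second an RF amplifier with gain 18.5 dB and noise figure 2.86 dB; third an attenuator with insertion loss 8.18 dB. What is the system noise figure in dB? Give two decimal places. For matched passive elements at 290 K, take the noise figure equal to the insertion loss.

Convert to linear (a loss of L dB is a gain of −L dB): F_i = 10^(NF_i/10), G_i = 10^(G_i,dB/10)
  Stage 1: F_1 = 10^(1.91/10) = 1.552, G_1 = 10^(19.5/10) = 89.13
  Stage 2: F_2 = 10^(2.86/10) = 1.932, G_2 = 10^(18.5/10) = 70.79
  Stage 3: F_3 = 10^(8.18/10) = 6.577, G_3 = 10^(−8.18/10) = 0.1521
Friis cascade:
  F = 1.552 + (1.932 − 1)/89.13 + (6.577 − 1)/6310 = 1.564
NF = 10 log₁₀(1.564) = 1.94 dB

1.94 dB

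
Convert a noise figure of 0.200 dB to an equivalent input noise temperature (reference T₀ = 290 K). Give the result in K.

F = 10^(0.200/10) = 1.04713
T_e = (F − 1)·T₀ = (1.04713 − 1) × 290 = 13.7 K

13.7 K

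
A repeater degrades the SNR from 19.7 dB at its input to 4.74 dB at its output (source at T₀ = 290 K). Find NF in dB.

NF (dB) = SNR_in(dB) − SNR_out(dB) when the source is at T₀
NF = 19.7 − 4.74 = 14.96 dB

14.96 dB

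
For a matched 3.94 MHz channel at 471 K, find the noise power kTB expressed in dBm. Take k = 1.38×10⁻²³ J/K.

P_n = kTB = 1.38×10⁻²³ × 471 × 3.94×10⁶ = 2.56×10⁻¹⁴ W
In dBm: 10 log₁₀(2.56×10⁻¹⁴ / 10⁻³) = −105.9 dBm

−105.9 dBm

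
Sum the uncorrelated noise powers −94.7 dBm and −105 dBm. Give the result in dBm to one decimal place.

−94.3 dBm

Convert to linear, add, convert back:
P₁ = 3.39×10⁻¹³ W, P₂ = 3.16×10⁻¹⁴ W
P_tot = 3.70×10⁻¹³ W → 10 log₁₀(P_tot / 10⁻³) = −94.3 dBm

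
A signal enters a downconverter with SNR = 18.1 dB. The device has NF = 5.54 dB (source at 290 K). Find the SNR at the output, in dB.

12.56 dB

By definition F = SNR_in/SNR_out, so in dB: SNR_out = SNR_in − NF
SNR_out = 18.1 − 5.54 = 12.56 dB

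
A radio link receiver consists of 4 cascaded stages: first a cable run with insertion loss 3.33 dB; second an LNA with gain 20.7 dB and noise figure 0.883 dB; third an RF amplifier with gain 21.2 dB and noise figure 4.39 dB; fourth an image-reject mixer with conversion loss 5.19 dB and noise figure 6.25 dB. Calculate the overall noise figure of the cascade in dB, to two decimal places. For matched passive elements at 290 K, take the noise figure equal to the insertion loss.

4.27 dB

Convert to linear (a loss of L dB is a gain of −L dB): F_i = 10^(NF_i/10), G_i = 10^(G_i,dB/10)
  Stage 1: F_1 = 10^(3.33/10) = 2.153, G_1 = 10^(−3.33/10) = 0.4645
  Stage 2: F_2 = 10^(0.883/10) = 1.225, G_2 = 10^(20.7/10) = 117.5
  Stage 3: F_3 = 10^(4.39/10) = 2.748, G_3 = 10^(21.2/10) = 131.8
  Stage 4: F_4 = 10^(6.25/10) = 4.217, G_4 = 10^(−5.19/10) = 0.3027
Friis cascade:
  F = 2.153 + (1.225 − 1)/0.4645 + (2.748 − 1)/54.58 + (4.217 − 1)/7194 = 2.671
NF = 10 log₁₀(2.671) = 4.27 dB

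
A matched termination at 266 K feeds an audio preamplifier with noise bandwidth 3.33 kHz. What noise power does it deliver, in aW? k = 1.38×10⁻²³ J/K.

P_n = kTB = 1.38×10⁻²³ × 266 × 3.33×10³ = 1.22×10⁻¹⁷ W = 12.2 aW

12.2 aW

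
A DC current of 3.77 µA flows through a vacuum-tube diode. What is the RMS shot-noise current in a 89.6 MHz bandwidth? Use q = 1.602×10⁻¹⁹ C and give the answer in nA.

10.4 nA

I_n = √(2qI·B)
2qI·B = 2 × 1.602×10⁻¹⁹ × 3.77×10⁻⁶ × 8.96×10⁷ = 1.08×10⁻¹⁶ A²
I_n = √(1.08×10⁻¹⁶) = 1.04×10⁻⁸ A = 10.4 nA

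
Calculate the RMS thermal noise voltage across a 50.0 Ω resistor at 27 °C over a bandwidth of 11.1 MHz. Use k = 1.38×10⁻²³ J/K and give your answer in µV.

T = 27 °C + 273.15 = 300.15 K
V_n = √(4kTRB)
4kTRB = 4 × 1.38×10⁻²³ × 300.15 × 5.00×10¹ × 1.11×10⁷ = 9.20×10⁻¹² V²
V_n = √(9.20×10⁻¹²) = 3.03×10⁻⁶ V = 3.03 µV

3.03 µV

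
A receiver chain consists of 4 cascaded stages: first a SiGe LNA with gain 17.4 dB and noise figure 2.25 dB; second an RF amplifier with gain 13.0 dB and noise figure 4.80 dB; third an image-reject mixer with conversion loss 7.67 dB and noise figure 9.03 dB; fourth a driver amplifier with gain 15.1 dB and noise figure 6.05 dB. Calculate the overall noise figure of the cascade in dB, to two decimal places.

2.40 dB

Convert to linear (a loss of L dB is a gain of −L dB): F_i = 10^(NF_i/10), G_i = 10^(G_i,dB/10)
  Stage 1: F_1 = 10^(2.25/10) = 1.679, G_1 = 10^(17.4/10) = 54.95
  Stage 2: F_2 = 10^(4.80/10) = 3.020, G_2 = 10^(13.0/10) = 19.95
  Stage 3: F_3 = 10^(9.03/10) = 7.998, G_3 = 10^(−7.67/10) = 0.1710
  Stage 4: F_4 = 10^(6.05/10) = 4.027, G_4 = 10^(15.1/10) = 32.36
Friis cascade:
  F = 1.679 + (3.020 − 1)/54.95 + (7.998 − 1)/1096 + (4.027 − 1)/187.5 = 1.738
NF = 10 log₁₀(1.738) = 2.40 dB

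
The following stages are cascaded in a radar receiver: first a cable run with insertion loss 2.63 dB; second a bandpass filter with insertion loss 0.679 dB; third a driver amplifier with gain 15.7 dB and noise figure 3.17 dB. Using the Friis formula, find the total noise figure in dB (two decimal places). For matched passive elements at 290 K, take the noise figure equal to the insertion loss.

6.48 dB

Convert to linear (a loss of L dB is a gain of −L dB): F_i = 10^(NF_i/10), G_i = 10^(G_i,dB/10)
  Stage 1: F_1 = 10^(2.63/10) = 1.832, G_1 = 10^(−2.63/10) = 0.5458
  Stage 2: F_2 = 10^(0.679/10) = 1.169, G_2 = 10^(−0.679/10) = 0.8553
  Stage 3: F_3 = 10^(3.17/10) = 2.075, G_3 = 10^(15.7/10) = 37.15
Friis cascade:
  F = 1.832 + (1.169 − 1)/0.5458 + (2.075 − 1)/0.4668 = 4.445
NF = 10 log₁₀(4.445) = 6.48 dB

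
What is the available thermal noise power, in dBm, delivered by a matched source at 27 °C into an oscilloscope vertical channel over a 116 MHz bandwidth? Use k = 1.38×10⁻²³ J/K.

T = 27 °C + 273.15 = 300.15 K
P_n = kTB = 1.38×10⁻²³ × 300.15 × 1.16×10⁸ = 4.80×10⁻¹³ W
In dBm: 10 log₁₀(4.80×10⁻¹³ / 10⁻³) = −93.2 dBm

−93.2 dBm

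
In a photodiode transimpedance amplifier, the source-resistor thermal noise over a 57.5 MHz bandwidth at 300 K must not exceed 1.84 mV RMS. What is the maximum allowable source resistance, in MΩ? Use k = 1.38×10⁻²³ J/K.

3.56 MΩ

Johnson–Nyquist: V_n = √(4kTRB) ⇒ R = V_n² / (4kTB)
4kTB = 4 × 1.38×10⁻²³ × 300 × 5.75×10⁷ = 9.52×10⁻¹³
R = (1.84×10⁻³)² / 9.52×10⁻¹³ = 3.56×10⁶ Ω = 3.56 MΩ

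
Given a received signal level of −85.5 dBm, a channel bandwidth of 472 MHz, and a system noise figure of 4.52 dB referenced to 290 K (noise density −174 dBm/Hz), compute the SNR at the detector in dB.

−2.8 dB

Noise floor: N = −174 + 10 log₁₀(B) + NF
10 log₁₀(4.72×10⁸) = 86.74 dB
N = −174 + 86.74 + 4.52 = −82.74 dBm
SNR = P_sig − N = −85.5 − (−82.74) = −2.76 dB → −2.8 dB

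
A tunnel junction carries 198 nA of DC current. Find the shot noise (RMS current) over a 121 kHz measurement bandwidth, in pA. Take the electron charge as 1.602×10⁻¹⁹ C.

87.6 pA

I_n = √(2qI·B)
2qI·B = 2 × 1.602×10⁻¹⁹ × 1.98×10⁻⁷ × 1.21×10⁵ = 7.68×10⁻²¹ A²
I_n = √(7.68×10⁻²¹) = 8.76×10⁻¹¹ A = 87.6 pA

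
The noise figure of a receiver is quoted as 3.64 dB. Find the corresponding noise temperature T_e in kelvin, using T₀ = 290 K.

380 K

F = 10^(3.64/10) = 2.31206
T_e = (F − 1)·T₀ = (2.31206 − 1) × 290 = 380 K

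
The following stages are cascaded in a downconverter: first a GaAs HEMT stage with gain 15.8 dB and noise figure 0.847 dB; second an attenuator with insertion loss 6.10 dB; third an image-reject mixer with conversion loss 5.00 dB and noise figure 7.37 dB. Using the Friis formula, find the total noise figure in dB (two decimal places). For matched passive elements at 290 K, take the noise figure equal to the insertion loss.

Convert to linear (a loss of L dB is a gain of −L dB): F_i = 10^(NF_i/10), G_i = 10^(G_i,dB/10)
  Stage 1: F_1 = 10^(0.847/10) = 1.215, G_1 = 10^(15.8/10) = 38.02
  Stage 2: F_2 = 10^(6.10/10) = 4.074, G_2 = 10^(−6.10/10) = 0.2455
  Stage 3: F_3 = 10^(7.37/10) = 5.458, G_3 = 10^(−5.00/10) = 0.3162
Friis cascade:
  F = 1.215 + (4.074 − 1)/38.02 + (5.458 − 1)/9.333 = 1.774
NF = 10 log₁₀(1.774) = 2.49 dB

2.49 dB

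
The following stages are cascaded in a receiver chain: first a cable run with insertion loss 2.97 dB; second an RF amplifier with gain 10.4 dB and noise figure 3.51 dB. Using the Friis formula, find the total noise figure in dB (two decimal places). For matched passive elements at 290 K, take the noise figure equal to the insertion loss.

6.48 dB

Convert to linear (a loss of L dB is a gain of −L dB): F_i = 10^(NF_i/10), G_i = 10^(G_i,dB/10)
  Stage 1: F_1 = 10^(2.97/10) = 1.982, G_1 = 10^(−2.97/10) = 0.5047
  Stage 2: F_2 = 10^(3.51/10) = 2.244, G_2 = 10^(10.4/10) = 10.96
Friis cascade:
  F = 1.982 + (2.244 − 1)/0.5047 = 4.446
NF = 10 log₁₀(4.446) = 6.48 dB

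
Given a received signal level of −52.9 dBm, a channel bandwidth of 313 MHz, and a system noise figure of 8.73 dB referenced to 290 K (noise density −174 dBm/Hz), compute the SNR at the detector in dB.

Noise floor: N = −174 + 10 log₁₀(B) + NF
10 log₁₀(3.13×10⁸) = 84.96 dB
N = −174 + 84.96 + 8.73 = −80.31 dBm
SNR = P_sig − N = −52.9 − (−80.31) = 27.41 dB → 27.4 dB

27.4 dB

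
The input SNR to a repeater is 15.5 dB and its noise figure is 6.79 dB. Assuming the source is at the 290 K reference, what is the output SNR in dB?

8.71 dB

By definition F = SNR_in/SNR_out, so in dB: SNR_out = SNR_in − NF
SNR_out = 15.5 − 6.79 = 8.71 dB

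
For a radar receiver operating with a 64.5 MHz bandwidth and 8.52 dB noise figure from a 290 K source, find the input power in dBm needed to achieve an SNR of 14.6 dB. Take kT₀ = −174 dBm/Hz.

−72.8 dBm

Sensitivity = −174 + 10 log₁₀(B) + NF + SNR_min
= −174 + 78.1 + 8.52 + 14.6
= −72.78 dBm → −72.8 dBm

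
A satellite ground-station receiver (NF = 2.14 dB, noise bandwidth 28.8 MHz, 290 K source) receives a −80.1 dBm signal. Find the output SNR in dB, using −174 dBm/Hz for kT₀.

Noise floor: N = −174 + 10 log₁₀(B) + NF
10 log₁₀(2.88×10⁷) = 74.59 dB
N = −174 + 74.59 + 2.14 = −97.27 dBm
SNR = P_sig − N = −80.1 − (−97.27) = 17.17 dB → 17.2 dB

17.2 dB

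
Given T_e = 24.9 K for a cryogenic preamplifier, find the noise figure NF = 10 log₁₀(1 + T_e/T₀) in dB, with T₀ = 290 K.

F = 1 + T_e/T₀ = 1 + 24.9/290 = 1.08586
NF = 10 log₁₀(1.08586) = 0.358 dB

0.358 dB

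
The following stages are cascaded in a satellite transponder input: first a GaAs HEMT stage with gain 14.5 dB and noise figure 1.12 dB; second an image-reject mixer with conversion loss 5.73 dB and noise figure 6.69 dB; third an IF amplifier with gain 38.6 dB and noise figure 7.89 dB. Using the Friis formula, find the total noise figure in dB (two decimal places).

Convert to linear (a loss of L dB is a gain of −L dB): F_i = 10^(NF_i/10), G_i = 10^(G_i,dB/10)
  Stage 1: F_1 = 10^(1.12/10) = 1.294, G_1 = 10^(14.5/10) = 28.18
  Stage 2: F_2 = 10^(6.69/10) = 4.667, G_2 = 10^(−5.73/10) = 0.2673
  Stage 3: F_3 = 10^(7.89/10) = 6.152, G_3 = 10^(38.6/10) = 7244
Friis cascade:
  F = 1.294 + (4.667 − 1)/28.18 + (6.152 − 1)/7.534 = 2.108
NF = 10 log₁₀(2.108) = 3.24 dB

3.24 dB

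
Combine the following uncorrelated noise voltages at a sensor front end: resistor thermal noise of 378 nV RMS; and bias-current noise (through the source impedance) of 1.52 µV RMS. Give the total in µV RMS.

1.57 µV

Uncorrelated sources add in power (mean-square): V_tot = √(ΣV_i²)
V_tot = √[(3.78×10⁻⁷)² + (1.52×10⁻⁶)²] = 1.57×10⁻⁶ V = 1.57 µV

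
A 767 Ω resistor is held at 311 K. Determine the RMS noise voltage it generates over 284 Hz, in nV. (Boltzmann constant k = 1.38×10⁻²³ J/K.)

61.2 nV

V_n = √(4kTRB)
4kTRB = 4 × 1.38×10⁻²³ × 311 × 7.67×10² × 2.84×10² = 3.74×10⁻¹⁵ V²
V_n = √(3.74×10⁻¹⁵) = 6.12×10⁻⁸ V = 61.2 nV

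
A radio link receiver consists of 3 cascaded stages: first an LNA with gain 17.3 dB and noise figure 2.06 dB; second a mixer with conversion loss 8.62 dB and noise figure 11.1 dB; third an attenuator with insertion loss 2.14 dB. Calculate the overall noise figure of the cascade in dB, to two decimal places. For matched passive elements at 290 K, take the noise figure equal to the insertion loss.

2.82 dB

Convert to linear (a loss of L dB is a gain of −L dB): F_i = 10^(NF_i/10), G_i = 10^(G_i,dB/10)
  Stage 1: F_1 = 10^(2.06/10) = 1.607, G_1 = 10^(17.3/10) = 53.70
  Stage 2: F_2 = 10^(11.1/10) = 12.88, G_2 = 10^(−8.62/10) = 0.1374
  Stage 3: F_3 = 10^(2.14/10) = 1.637, G_3 = 10^(−2.14/10) = 0.6109
Friis cascade:
  F = 1.607 + (12.88 − 1)/53.70 + (1.637 − 1)/7.379 = 1.915
NF = 10 log₁₀(1.915) = 2.82 dB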